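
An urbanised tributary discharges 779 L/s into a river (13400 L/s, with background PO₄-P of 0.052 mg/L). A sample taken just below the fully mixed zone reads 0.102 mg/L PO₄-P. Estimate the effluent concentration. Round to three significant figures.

Mass balance: 13400·0.05200 + 779.0·Cₑ = 14180·0.1020
→ Cₑ = (14180·0.1020 − 13400·0.05200) / 779.0 = 0.9621 mg/L.

0.962 mg/L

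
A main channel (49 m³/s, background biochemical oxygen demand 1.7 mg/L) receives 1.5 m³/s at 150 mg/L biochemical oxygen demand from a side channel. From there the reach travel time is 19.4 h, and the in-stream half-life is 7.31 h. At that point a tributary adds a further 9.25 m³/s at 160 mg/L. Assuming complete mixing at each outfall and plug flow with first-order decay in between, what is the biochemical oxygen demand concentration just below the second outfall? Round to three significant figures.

25.6 mg/L

Conservation of mass: C = (49.00·1.700 + 1.500·150.0) / 50.50 = 308.3/50.50 = 6.105 mg/L; combined flow 50.50 m³/s.
Half-life 7.31 h → k = ln 2 / 7.31 = 0.09482 h⁻¹ = 2.276 d⁻¹.
First-order decay: C = 6.105·exp(−k·t) = 6.105·0.1589 = 0.9700 mg/L.
At the second outfall, C = (50.50·0.9700 + 9.250·160.0) / (50.50 + 9.250) = 25.59 mg/L.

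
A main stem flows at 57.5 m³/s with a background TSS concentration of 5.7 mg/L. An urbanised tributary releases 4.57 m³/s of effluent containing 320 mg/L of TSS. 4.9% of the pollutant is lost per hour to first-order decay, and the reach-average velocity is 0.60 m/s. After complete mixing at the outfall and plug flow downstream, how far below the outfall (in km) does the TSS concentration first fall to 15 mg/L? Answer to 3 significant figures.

28.1 km

After mixing, C = (57.50·5.700 + 4.570·320.0) / 62.07 = 1790/62.07 = 28.84 mg/L.
4.9%/h lost → k = −ln(1 − 0.049) = 0.05024 h⁻¹.
Set 28.84·exp(−k·t) = 15 → t = ln(28.84/15)/k = 46840 s = 13.01 h.
Distance = v·t = 0.60·46840 = 28110 m = 28.11 km.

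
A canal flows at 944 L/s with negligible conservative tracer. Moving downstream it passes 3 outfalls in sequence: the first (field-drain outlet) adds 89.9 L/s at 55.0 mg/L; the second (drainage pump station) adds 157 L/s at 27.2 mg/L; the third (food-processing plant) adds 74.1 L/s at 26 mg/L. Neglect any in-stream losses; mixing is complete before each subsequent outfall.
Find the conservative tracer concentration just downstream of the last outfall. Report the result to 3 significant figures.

Outfall 1: combined Q = 1034 L/s; C = (944.0·0 + 89.90·55.00)/1034 = 4.782 mg/L.
Outfall 2: combined Q = 1191 L/s; C = (1034·4.782 + 157.0·27.20)/1191 = 7.738 mg/L.
Outfall 3: combined Q = 1265 L/s; C = (1191·7.738 + 74.10·26.00)/1265 = 8.808 mg/L.

8.81 mg/L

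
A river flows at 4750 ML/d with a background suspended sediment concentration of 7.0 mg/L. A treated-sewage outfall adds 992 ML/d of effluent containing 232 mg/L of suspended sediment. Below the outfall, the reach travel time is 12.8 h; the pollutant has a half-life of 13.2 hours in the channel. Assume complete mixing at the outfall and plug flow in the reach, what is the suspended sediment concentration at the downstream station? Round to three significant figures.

Conservation of mass: C = (4750·7.000 + 992.0·232.0) / 5742 = 263400/5742 = 45.87 mg/L.
Half-life 13.2 h → k = ln 2 / 13.2 = 0.05251 h⁻¹ = 1.260 d⁻¹.
Applying C = C₀e^(−kt): 45.87 × 0.5106 = 23.42 mg/L.

23.4 mg/L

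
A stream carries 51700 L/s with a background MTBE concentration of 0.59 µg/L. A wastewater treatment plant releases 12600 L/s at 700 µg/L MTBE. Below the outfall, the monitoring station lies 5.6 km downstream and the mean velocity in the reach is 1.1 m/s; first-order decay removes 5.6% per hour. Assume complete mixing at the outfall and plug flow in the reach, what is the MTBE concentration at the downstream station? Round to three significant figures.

127 µg/L

Mass balance: C = (51700·0.5900 + 12600·700.0) / 64300 = 8851000/64300 = 137.6 µg/L.
Travel time t = 5.6·1000 / 1.1 = 5091 s = 1.414 h.
5.6%/h lost → k = −ln(1 − 0.056) = 0.05763 h⁻¹.
Applying C = C₀e^(−kt): 137.6 × 0.9217 = 126.9 µg/L.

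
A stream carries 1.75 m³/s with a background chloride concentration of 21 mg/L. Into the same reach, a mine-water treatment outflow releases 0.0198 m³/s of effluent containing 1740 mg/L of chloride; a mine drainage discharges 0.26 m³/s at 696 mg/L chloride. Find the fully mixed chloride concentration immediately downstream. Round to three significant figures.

124 mg/L

Mixed concentration C = ΣQC/ΣQ = (1.750·21.00 + 0.01980·1740 + 0.2600·696.0) / 2.030 = 252.2/2.030 = 124.2 mg/L.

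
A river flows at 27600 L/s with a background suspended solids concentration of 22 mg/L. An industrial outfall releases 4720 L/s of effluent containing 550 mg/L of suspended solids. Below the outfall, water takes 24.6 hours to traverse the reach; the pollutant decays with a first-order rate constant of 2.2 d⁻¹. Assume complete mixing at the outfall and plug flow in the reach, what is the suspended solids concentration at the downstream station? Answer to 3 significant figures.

Conservation of mass: C = (27600·22.00 + 4720·550.0) / 32320 = 3203000/32320 = 99.11 mg/L.
After decay, C = 99.11 × e^(−kt) = 99.11 × 0.1049 = 10.39 mg/L.

10.4 mg/L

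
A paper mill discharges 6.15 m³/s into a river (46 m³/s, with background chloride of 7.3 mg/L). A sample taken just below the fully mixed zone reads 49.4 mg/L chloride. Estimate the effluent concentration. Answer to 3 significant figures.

Mass balance: 46.00·7.300 + 6.150·Cₑ = 52.15·49.40
→ Cₑ = (52.15·49.40 − 46.00·7.300) / 6.150 = 364.3 mg/L.

364 mg/L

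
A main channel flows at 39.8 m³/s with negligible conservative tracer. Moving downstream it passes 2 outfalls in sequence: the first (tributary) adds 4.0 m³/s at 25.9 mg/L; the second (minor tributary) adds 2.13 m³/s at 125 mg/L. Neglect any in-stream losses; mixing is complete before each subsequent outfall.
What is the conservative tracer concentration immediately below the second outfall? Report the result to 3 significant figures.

8.05 mg/L

Below outfall 1: Q → 43.80 m³/s, C = (39.80·0 + 4.000·25.90)/43.80 = 2.365 mg/L.
Below outfall 2: Q → 45.93 m³/s, C = (43.80·2.365 + 2.130·125.0)/45.93 = 8.052 mg/L.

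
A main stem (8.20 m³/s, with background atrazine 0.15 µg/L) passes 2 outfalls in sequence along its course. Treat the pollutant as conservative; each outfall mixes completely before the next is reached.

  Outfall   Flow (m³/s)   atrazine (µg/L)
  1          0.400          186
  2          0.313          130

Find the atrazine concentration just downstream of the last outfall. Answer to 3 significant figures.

13.1 µg/L

Outfall 1: combined Q = 8.600 m³/s; C = (8.200·0.1500 + 0.4000·186.0)/8.600 = 8.794 µg/L.
Outfall 2: combined Q = 8.913 m³/s; C = (8.600·8.794 + 0.3130·130.0)/8.913 = 13.05 µg/L.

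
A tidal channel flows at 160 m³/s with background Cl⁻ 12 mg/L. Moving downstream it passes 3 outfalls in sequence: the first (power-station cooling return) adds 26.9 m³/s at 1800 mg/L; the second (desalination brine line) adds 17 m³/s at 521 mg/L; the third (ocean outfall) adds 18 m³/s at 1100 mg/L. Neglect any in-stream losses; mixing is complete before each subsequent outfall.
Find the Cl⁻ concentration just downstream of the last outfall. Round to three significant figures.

356 mg/L

After outfall 1: Q = 160.0 + 26.90 = 186.9 m³/s; C = (160.0·12.00 + 26.90·1800)/186.9 = 269.3 mg/L.
After outfall 2: Q = 186.9 + 17.00 = 203.9 m³/s; C = (186.9·269.3 + 17.00·521.0)/203.9 = 290.3 mg/L.
After outfall 3: Q = 203.9 + 18.00 = 221.9 m³/s; C = (203.9·290.3 + 18.00·1100)/221.9 = 356.0 mg/L.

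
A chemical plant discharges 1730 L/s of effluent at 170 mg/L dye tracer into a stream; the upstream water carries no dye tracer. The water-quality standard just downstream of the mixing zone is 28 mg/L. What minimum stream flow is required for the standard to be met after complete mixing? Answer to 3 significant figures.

8770 L/s

Set C_mix = 28: (Q·0 + 1730·170.0) / (Q + 1730) = 28
→ Q = 1730·(170.0 − 28)/(28 − 0) = 8774 L/s.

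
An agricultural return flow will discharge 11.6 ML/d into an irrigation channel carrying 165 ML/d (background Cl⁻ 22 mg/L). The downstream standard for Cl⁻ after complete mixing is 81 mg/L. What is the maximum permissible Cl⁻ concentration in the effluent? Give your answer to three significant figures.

At the limit, (Qr·Cr + Qe·Cₑ)/(Qr + Qe) = 81:
Cₑ = (176.6·81 − 165.0·22.00) / 11.60 = 920.2 mg/L.

920 mg/L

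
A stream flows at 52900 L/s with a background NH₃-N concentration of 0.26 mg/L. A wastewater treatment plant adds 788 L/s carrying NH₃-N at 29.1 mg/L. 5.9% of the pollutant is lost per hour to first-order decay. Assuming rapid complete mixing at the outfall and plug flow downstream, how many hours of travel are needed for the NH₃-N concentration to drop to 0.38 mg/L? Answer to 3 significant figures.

After mixing, C = (52900·0.2600 + 788.0·29.10) / 53690 = 36680/53690 = 0.6833 mg/L.
5.9%/h lost → k = −ln(1 − 0.059) = 0.06081 h⁻¹.
0.6833·exp(−k·t) = 0.38 → t = ln(0.6833/0.38)/k = 34740 s = 9.649 h.

9.65 h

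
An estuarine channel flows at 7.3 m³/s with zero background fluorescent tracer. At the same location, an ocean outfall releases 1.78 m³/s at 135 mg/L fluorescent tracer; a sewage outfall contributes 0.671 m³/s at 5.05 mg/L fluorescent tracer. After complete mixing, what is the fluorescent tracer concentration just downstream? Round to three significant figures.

25.0 mg/L

Conservation of mass: C = (7.300·0 + 1.780·135.0 + 0.6710·5.050) / 9.751 = 243.7/9.751 = 24.99 mg/L.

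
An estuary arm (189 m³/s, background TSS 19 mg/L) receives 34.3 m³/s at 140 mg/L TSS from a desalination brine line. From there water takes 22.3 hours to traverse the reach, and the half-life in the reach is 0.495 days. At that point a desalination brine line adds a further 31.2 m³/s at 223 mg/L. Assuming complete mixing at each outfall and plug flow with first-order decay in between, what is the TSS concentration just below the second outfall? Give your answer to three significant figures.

36.3 mg/L

Conservation of mass: C = (189.0·19.00 + 34.30·140.0) / 223.3 = 8393/223.3 = 37.59 mg/L; combined flow 223.3 m³/s.
Half-life 0.495 d → k = ln 2 / 0.495 = 1.400 d⁻¹.
Applying C = C₀e^(−kt): 37.59 × 0.2722 = 10.23 mg/L.
At the second outfall, C = (223.3·10.23 + 31.20·223.0) / (223.3 + 31.20) = 36.32 mg/L.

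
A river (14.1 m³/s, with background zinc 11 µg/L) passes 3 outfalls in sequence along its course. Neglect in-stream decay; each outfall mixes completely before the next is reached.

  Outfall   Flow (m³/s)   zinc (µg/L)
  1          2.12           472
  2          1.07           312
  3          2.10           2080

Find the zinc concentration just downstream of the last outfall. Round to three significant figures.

302 µg/L

After outfall 1: Q = 14.10 + 2.120 = 16.22 m³/s; C = (14.10·11.00 + 2.120·472.0)/16.22 = 71.25 µg/L.
After outfall 2: Q = 16.22 + 1.070 = 17.29 m³/s; C = (16.22·71.25 + 1.070·312.0)/17.29 = 86.15 µg/L.
After outfall 3: Q = 17.29 + 2.100 = 19.39 m³/s; C = (17.29·86.15 + 2.100·2080)/19.39 = 302.1 µg/L.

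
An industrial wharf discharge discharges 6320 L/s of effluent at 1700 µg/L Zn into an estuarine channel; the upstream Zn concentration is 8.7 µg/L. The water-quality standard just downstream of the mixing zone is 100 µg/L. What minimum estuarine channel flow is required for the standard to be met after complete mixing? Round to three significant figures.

Set C_mix = 100: (Q·8.700 + 6320·1700) / (Q + 6320) = 100
→ Q = 6320·(1700 − 100)/(100 − 8.700) = 110800 L/s.

111000 L/s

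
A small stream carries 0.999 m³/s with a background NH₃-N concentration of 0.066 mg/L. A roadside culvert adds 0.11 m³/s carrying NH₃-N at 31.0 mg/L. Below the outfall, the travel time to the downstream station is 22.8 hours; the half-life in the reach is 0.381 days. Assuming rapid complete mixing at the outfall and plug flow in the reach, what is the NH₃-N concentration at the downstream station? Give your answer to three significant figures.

After mixing, C = (0.9990·0.06600 + 0.1100·31.00) / 1.109 = 3.476/1.109 = 3.134 mg/L.
Half-life 0.381 d → k = ln 2 / 0.381 = 1.819 d⁻¹.
Applying C = C₀e^(−kt): 3.134 × 0.1776 = 0.5566 mg/L.

0.557 mg/L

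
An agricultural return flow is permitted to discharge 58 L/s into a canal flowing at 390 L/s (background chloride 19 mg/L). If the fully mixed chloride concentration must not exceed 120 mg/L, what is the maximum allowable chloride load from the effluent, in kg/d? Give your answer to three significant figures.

4000 kg/d

Mass balance at the limit: 390.0·19.00 + 58.00·Cₑ = 448.0·120 → Cₑ = 799.1 mg/L.
58.00 L/s = 0.05800 m³/s. Load = 0.05800 m³/s × 799.1 g/m³ × 86 400 s/d = 4005 kg/d.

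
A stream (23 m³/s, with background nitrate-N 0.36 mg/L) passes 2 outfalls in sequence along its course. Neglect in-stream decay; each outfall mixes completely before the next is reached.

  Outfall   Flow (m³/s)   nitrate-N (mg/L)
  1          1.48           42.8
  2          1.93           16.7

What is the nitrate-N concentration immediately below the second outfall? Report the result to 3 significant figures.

Below outfall 1: Q → 24.48 m³/s, C = (23.00·0.3600 + 1.480·42.80)/24.48 = 2.926 mg/L.
Below outfall 2: Q → 26.41 m³/s, C = (24.48·2.926 + 1.930·16.70)/26.41 = 3.932 mg/L.

3.93 mg/L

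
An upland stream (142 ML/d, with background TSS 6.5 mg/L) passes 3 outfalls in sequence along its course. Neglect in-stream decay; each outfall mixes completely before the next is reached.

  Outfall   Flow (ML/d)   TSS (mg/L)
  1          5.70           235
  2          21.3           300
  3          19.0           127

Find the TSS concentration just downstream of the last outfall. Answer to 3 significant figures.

58.9 mg/L

Outfall 1: combined Q = 147.7 ML/d; C = (142.0·6.500 + 5.700·235.0)/147.7 = 15.32 mg/L.
Outfall 2: combined Q = 169.0 ML/d; C = (147.7·15.32 + 21.30·300.0)/169.0 = 51.20 mg/L.
Outfall 3: combined Q = 188.0 ML/d; C = (169.0·51.20 + 19.00·127.0)/188.0 = 58.86 mg/L.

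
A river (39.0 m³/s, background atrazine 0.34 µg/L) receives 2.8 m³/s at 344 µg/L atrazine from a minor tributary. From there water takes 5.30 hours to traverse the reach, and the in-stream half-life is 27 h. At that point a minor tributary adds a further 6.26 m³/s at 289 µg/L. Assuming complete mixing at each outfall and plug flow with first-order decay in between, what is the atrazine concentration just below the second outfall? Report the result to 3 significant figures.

Flow-weighted average: C = (39.00·0.3400 + 2.800·344.0) / 41.80 = 976.5/41.80 = 23.36 µg/L; combined flow 41.80 m³/s.
Half-life 27 h → k = ln 2 / 27 = 0.02567 h⁻¹ = 0.6161 d⁻¹.
Applying C = C₀e^(−kt): 23.36 × 0.8728 = 20.39 µg/L.
At the second outfall, C = (41.80·20.39 + 6.260·289.0) / (41.80 + 6.260) = 55.38 µg/L.

55.4 µg/L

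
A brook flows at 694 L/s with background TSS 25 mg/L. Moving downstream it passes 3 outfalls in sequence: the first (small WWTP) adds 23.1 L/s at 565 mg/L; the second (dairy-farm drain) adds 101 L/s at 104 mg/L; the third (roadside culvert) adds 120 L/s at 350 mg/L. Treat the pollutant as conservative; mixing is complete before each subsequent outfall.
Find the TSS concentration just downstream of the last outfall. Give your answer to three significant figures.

88.4 mg/L

Outfall 1: combined Q = 717.1 L/s; C = (694.0·25.00 + 23.10·565.0)/717.1 = 42.40 mg/L.
Outfall 2: combined Q = 818.1 L/s; C = (717.1·42.40 + 101.0·104.0)/818.1 = 50.00 mg/L.
Outfall 3: combined Q = 938.1 L/s; C = (818.1·50.00 + 120.0·350.0)/938.1 = 88.38 mg/L.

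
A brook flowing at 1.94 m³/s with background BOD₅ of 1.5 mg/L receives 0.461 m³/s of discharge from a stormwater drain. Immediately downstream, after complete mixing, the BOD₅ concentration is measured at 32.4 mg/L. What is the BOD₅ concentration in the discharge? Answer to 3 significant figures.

Mass balance: 1.940·1.500 + 0.4610·Cₑ = 2.401·32.40
→ Cₑ = (2.401·32.40 − 1.940·1.500) / 0.4610 = 162.4 mg/L.

162 mg/L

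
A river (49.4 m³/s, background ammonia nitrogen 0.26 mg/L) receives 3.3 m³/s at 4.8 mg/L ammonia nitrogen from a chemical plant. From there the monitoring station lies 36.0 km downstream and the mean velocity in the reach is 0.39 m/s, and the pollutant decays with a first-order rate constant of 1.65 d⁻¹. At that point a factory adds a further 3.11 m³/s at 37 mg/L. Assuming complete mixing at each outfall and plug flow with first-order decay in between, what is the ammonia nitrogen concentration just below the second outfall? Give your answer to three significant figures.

After mixing, C = (49.40·0.2600 + 3.300·4.800) / 52.70 = 28.68/52.70 = 0.5443 mg/L; combined flow 52.70 m³/s.
Travel time t = 36.0·1000 / 0.39 = 92310 s = 25.64 h.
Decay over the reach: 0.5443·exp(−kt) = 0.5443·0.1716 = 0.09338 mg/L.
At the second outfall, C = (52.70·0.09338 + 3.110·37.00) / (52.70 + 3.110) = 2.150 mg/L.

2.15 mg/L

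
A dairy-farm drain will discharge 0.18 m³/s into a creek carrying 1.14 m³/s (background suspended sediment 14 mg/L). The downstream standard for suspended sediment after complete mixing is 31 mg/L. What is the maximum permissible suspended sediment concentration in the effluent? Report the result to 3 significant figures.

139 mg/L

At the limit, (Qr·Cr + Qe·Cₑ)/(Qr + Qe) = 31:
Cₑ = (1.320·31 − 1.140·14.00) / 0.1800 = 138.7 mg/L.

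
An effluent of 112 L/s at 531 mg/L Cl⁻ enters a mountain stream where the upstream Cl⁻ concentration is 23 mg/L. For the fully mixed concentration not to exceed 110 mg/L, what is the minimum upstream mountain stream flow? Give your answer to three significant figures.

Set C_mix = 110: (Q·23.00 + 112.0·531.0) / (Q + 112.0) = 110
→ Q = 112.0·(531.0 − 110)/(110 − 23.00) = 542.0 L/s.

542 L/s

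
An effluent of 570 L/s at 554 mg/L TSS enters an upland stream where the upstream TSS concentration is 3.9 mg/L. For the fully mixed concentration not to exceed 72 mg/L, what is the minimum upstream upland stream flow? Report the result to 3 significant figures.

Set C_mix = 72: (Q·3.900 + 570.0·554.0) / (Q + 570.0) = 72
→ Q = 570.0·(554.0 − 72)/(72 − 3.900) = 4034 L/s.

4030 L/s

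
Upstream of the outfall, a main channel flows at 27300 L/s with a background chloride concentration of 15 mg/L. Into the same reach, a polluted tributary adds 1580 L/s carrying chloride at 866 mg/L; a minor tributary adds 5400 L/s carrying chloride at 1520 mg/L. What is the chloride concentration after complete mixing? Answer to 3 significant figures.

291 mg/L

Mixed concentration C = ΣQC/ΣQ = (27300·15.00 + 1580·866.0 + 5400·1520) / 34280 = 9986000/34280 = 291.3 mg/L.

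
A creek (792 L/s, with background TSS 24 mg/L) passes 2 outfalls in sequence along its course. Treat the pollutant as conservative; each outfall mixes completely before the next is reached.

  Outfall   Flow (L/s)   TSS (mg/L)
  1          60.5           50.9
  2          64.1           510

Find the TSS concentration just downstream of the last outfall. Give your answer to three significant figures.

59.8 mg/L

Below outfall 1: Q → 852.5 L/s, C = (792.0·24.00 + 60.50·50.90)/852.5 = 25.91 mg/L.
Below outfall 2: Q → 916.6 L/s, C = (852.5·25.91 + 64.10·510.0)/916.6 = 59.76 mg/L.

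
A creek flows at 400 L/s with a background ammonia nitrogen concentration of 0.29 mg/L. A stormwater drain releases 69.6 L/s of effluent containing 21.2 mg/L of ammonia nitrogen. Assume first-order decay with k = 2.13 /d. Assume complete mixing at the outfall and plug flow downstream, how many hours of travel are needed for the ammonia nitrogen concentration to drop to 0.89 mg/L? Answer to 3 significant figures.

15.1 h

Flow-weighted average: C = (400.0·0.2900 + 69.60·21.20) / 469.6 = 1592/469.6 = 3.389 mg/L.
3.389·exp(−k·t) = 0.89 → t = ln(3.389/0.89)/k = 54240 s = 15.07 h.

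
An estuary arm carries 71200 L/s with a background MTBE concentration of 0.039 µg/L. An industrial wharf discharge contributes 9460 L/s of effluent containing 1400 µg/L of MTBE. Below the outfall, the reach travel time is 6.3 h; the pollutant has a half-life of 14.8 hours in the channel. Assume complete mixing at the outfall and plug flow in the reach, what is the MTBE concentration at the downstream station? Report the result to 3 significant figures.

122 µg/L

Conservation of mass: C = (71200·0.03900 + 9460·1400) / 80660 = 13250000/80660 = 164.2 µg/L.
Half-life 14.8 h → k = ln 2 / 14.8 = 0.04683 h⁻¹ = 1.124 d⁻¹.
First-order decay: C = 164.2·exp(−k·t) = 164.2·0.7445 = 122.3 µg/L.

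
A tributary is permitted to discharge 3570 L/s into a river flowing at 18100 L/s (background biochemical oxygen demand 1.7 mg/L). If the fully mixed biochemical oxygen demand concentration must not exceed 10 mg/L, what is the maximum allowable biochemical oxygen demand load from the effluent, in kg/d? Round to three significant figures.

16100 kg/d

Mass balance at the limit: 18100·1.700 + 3570·Cₑ = 21670·10 → Cₑ = 52.08 mg/L.
3570 L/s = 3.570 m³/s. Load = 3.570 m³/s × 52.08 g/m³ × 86 400 s/d = 16060 kg/d.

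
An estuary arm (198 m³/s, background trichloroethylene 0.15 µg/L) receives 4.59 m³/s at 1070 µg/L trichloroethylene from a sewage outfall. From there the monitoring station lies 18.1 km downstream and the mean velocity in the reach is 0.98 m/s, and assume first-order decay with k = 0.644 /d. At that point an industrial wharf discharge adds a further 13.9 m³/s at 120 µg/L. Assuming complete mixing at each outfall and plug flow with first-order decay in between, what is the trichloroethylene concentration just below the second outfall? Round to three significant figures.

Mixed concentration C = ΣQC/ΣQ = (198.0·0.1500 + 4.590·1070) / 202.6 = 4941/202.6 = 24.39 µg/L; combined flow 202.6 m³/s.
Travel time t = 18.1·1000 / 0.98 = 18470 s = 5.130 h.
Applying C = C₀e^(−kt): 24.39 × 0.8714 = 21.25 µg/L.
At the second outfall, C = (202.6·21.25 + 13.90·120.0) / (202.6 + 13.90) = 27.59 µg/L.

27.6 µg/L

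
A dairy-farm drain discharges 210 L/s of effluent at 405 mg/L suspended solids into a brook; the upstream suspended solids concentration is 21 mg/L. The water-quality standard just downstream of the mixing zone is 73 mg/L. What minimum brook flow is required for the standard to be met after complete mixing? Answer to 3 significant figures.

Set C_mix = 73: (Q·21.00 + 210.0·405.0) / (Q + 210.0) = 73
→ Q = 210.0·(405.0 − 73)/(73 − 21.00) = 1341 L/s.

1340 L/s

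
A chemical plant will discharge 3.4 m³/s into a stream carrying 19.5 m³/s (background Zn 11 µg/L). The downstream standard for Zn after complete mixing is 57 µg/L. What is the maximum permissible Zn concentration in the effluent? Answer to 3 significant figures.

321 µg/L

At the limit, (Qr·Cr + Qe·Cₑ)/(Qr + Qe) = 57:
Cₑ = (22.90·57 − 19.50·11.00) / 3.400 = 320.8 µg/L.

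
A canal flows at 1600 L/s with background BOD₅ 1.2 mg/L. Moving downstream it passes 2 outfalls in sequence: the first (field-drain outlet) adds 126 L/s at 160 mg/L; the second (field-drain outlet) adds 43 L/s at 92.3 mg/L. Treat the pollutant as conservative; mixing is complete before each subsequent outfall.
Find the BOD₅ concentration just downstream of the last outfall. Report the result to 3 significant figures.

Outfall 1: combined Q = 1726 L/s; C = (1600·1.200 + 126.0·160.0)/1726 = 12.79 mg/L.
Outfall 2: combined Q = 1769 L/s; C = (1726·12.79 + 43.00·92.30)/1769 = 14.73 mg/L.

14.7 mg/L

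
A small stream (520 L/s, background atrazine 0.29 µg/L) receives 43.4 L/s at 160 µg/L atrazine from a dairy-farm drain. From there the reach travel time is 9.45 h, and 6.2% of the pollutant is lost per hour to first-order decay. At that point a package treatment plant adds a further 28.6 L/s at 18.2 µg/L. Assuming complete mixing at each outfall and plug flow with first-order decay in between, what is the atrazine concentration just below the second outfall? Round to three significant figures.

Conservation of mass: C = (520.0·0.2900 + 43.40·160.0) / 563.4 = 7095/563.4 = 12.59 µg/L; combined flow 563.4 L/s.
6.2%/h lost → k = −ln(1 − 0.062) = 0.06401 h⁻¹.
Applying C = C₀e^(−kt): 12.59 × 0.5462 = 6.878 µg/L.
Second outfall: C = (563.4·6.878 + 28.60·18.20)/592.0 = 7.425 µg/L.

7.42 µg/L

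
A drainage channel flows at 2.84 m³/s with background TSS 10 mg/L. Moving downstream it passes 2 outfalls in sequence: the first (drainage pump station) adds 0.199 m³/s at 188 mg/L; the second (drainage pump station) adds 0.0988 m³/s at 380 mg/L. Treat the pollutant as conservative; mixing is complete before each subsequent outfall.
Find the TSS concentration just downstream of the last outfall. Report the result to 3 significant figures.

32.9 mg/L

After outfall 1: Q = 2.840 + 0.1990 = 3.039 m³/s; C = (2.840·10.00 + 0.1990·188.0)/3.039 = 21.66 mg/L.
After outfall 2: Q = 3.039 + 0.09880 = 3.138 m³/s; C = (3.039·21.66 + 0.09880·380.0)/3.138 = 32.94 mg/L.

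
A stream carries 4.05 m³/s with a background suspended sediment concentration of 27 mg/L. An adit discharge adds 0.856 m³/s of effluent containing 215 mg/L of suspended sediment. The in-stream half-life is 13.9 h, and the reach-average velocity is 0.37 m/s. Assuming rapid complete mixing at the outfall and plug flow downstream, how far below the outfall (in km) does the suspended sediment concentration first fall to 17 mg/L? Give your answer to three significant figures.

Flow-weighted average: C = (4.050·27.00 + 0.8560·215.0) / 4.906 = 293.4/4.906 = 59.80 mg/L.
Half-life 13.9 h → k = ln 2 / 13.9 = 0.04987 h⁻¹ = 1.197 d⁻¹.
Set 59.80·exp(−k·t) = 17 → t = ln(59.80/17)/k = 90810 s = 25.22 h.
Distance = v·t = 0.37·90810 = 33600 m = 33.60 km.

33.6 km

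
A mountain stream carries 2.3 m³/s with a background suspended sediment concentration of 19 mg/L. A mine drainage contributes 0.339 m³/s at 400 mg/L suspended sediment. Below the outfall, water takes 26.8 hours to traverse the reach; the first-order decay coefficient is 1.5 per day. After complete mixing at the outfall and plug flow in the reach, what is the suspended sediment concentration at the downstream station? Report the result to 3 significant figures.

12.7 mg/L

Mixed concentration C = ΣQC/ΣQ = (2.300·19.00 + 0.3390·400.0) / 2.639 = 179.3/2.639 = 67.94 mg/L.
Applying C = C₀e^(−kt): 67.94 × 0.1873 = 12.73 mg/L.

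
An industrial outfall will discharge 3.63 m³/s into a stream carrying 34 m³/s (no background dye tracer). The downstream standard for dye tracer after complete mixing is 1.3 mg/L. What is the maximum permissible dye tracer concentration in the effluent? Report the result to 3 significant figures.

13.5 mg/L

At the limit, (Qr·Cr + Qe·Cₑ)/(Qr + Qe) = 1.3:
Cₑ = (37.63·1.3 − 34.00·0) / 3.630 = 13.48 mg/L.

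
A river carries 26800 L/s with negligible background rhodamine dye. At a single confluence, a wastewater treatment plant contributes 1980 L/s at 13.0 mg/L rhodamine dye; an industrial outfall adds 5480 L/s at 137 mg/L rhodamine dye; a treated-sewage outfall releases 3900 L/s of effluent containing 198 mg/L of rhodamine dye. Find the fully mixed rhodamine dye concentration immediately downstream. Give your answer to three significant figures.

40.6 mg/L

After mixing, C = (26800·0 + 1980·13.00 + 5480·137.0 + 3900·198.0) / 38160 = 1549000/38160 = 40.58 mg/L.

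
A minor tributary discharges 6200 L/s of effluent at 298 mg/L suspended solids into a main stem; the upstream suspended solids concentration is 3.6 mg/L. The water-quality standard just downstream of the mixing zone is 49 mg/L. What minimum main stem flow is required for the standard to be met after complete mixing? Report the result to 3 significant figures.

Set C_mix = 49: (Q·3.600 + 6200·298.0) / (Q + 6200) = 49
→ Q = 6200·(298.0 − 49)/(49 − 3.600) = 34000 L/s.

34000 L/s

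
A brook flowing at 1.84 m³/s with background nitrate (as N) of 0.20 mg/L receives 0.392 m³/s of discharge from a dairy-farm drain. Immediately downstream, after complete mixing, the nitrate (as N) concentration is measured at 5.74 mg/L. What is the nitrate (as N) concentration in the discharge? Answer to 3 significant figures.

Mass balance: 1.840·0.2000 + 0.3920·Cₑ = 2.232·5.740
→ Cₑ = (2.232·5.740 − 1.840·0.2000) / 0.3920 = 31.74 mg/L.

31.7 mg/L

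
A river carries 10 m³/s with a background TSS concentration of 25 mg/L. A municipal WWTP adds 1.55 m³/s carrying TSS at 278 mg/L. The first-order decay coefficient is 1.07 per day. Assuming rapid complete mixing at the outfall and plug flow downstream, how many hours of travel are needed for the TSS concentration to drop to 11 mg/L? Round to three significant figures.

37.7 h

Conservation of mass: C = (10.00·25.00 + 1.550·278.0) / 11.55 = 680.9/11.55 = 58.95 mg/L.
58.95·exp(−k·t) = 11 → t = ln(58.95/11)/k = 135600 s = 37.66 h.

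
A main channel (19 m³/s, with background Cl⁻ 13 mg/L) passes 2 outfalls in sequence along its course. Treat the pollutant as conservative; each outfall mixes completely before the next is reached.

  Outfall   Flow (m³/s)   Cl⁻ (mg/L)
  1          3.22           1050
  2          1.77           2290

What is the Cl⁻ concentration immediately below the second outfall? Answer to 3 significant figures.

Below outfall 1: Q → 22.22 m³/s, C = (19.00·13.00 + 3.220·1050)/22.22 = 163.3 mg/L.
Below outfall 2: Q → 23.99 m³/s, C = (22.22·163.3 + 1.770·2290)/23.99 = 320.2 mg/L.

320 mg/L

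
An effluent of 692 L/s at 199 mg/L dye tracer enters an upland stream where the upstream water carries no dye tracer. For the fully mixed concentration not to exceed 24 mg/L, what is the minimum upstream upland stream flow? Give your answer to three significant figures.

5050 L/s

Set C_mix = 24: (Q·0 + 692.0·199.0) / (Q + 692.0) = 24
→ Q = 692.0·(199.0 − 24)/(24 − 0) = 5046 L/s.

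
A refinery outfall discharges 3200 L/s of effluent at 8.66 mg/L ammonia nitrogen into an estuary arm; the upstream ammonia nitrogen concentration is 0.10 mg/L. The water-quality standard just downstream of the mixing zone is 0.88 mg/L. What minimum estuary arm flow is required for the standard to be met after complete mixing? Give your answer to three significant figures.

31900 L/s

Set C_mix = 0.88: (Q·0.1000 + 3200·8.660) / (Q + 3200) = 0.88
→ Q = 3200·(8.660 − 0.88)/(0.88 − 0.1000) = 31920 L/s.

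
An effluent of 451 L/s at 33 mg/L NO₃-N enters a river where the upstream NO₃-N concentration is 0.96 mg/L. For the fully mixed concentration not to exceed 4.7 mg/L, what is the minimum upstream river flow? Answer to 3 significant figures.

Set C_mix = 4.7: (Q·0.9600 + 451.0·33.00) / (Q + 451.0) = 4.7
→ Q = 451.0·(33.00 − 4.7)/(4.7 − 0.9600) = 3413 L/s.

3410 L/s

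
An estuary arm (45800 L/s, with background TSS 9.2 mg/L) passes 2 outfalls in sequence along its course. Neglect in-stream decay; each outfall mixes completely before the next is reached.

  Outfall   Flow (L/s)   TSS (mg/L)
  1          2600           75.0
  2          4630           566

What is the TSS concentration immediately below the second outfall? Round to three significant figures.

Outfall 1: combined Q = 48400 L/s; C = (45800·9.200 + 2600·75.00)/48400 = 12.73 mg/L.
Outfall 2: combined Q = 53030 L/s; C = (48400·12.73 + 4630·566.0)/53030 = 61.04 mg/L.

61.0 mg/L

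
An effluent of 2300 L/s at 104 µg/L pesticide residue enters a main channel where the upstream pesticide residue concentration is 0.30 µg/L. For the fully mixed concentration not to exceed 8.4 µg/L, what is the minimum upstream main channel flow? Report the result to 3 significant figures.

27100 L/s

Set C_mix = 8.4: (Q·0.3000 + 2300·104.0) / (Q + 2300) = 8.4
→ Q = 2300·(104.0 − 8.4)/(8.4 − 0.3000) = 27150 L/s.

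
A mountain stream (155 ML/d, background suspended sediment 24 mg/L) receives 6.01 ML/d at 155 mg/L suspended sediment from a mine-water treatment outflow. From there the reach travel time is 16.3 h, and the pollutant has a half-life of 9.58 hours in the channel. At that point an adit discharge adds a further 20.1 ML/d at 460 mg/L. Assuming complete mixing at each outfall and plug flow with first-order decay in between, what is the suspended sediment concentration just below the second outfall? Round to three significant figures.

Mixed concentration C = ΣQC/ΣQ = (155.0·24.00 + 6.010·155.0) / 161.0 = 4652/161.0 = 28.89 mg/L; combined flow 161.0 ML/d.
Half-life 9.58 h → k = ln 2 / 9.58 = 0.07235 h⁻¹ = 1.736 d⁻¹.
First-order decay: C = 28.89·exp(−k·t) = 28.89·0.3075 = 8.883 mg/L.
Second outfall: C = (161.0·8.883 + 20.10·460.0)/181.1 = 58.95 mg/L.

58.9 mg/L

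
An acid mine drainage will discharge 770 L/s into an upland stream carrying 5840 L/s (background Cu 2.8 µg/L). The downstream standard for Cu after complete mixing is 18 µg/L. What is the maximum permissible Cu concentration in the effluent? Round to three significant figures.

At the limit, (Qr·Cr + Qe·Cₑ)/(Qr + Qe) = 18:
Cₑ = (6610·18 − 5840·2.800) / 770.0 = 133.3 µg/L.

133 µg/L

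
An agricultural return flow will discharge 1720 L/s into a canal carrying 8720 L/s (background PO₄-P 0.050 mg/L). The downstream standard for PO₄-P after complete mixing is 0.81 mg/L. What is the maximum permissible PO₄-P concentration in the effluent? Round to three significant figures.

4.66 mg/L

At the limit, (Qr·Cr + Qe·Cₑ)/(Qr + Qe) = 0.81:
Cₑ = (10440·0.81 − 8720·0.05000) / 1720 = 4.663 mg/L.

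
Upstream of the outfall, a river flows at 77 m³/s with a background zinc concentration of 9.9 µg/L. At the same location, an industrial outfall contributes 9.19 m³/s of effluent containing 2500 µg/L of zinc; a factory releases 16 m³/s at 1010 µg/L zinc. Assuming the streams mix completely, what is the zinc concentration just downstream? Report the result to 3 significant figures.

390 µg/L

Flow-weighted average: C = (77.00·9.900 + 9.190·2500 + 16.00·1010) / 102.2 = 39900/102.2 = 390.4 µg/L.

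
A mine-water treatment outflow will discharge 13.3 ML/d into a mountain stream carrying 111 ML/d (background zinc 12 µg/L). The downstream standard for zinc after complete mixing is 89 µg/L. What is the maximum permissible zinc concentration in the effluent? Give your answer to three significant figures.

At the limit, (Qr·Cr + Qe·Cₑ)/(Qr + Qe) = 89:
Cₑ = (124.3·89 − 111.0·12.00) / 13.30 = 731.6 µg/L.

732 µg/L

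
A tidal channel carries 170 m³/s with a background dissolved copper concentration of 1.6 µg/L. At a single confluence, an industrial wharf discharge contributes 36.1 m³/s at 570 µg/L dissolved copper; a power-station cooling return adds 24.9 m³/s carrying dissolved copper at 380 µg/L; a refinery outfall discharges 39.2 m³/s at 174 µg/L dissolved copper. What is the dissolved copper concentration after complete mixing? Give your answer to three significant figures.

After mixing, C = (170.0·1.600 + 36.10·570.0 + 24.90·380.0 + 39.20·174.0) / 270.2 = 37130/270.2 = 137.4 µg/L.

137 µg/L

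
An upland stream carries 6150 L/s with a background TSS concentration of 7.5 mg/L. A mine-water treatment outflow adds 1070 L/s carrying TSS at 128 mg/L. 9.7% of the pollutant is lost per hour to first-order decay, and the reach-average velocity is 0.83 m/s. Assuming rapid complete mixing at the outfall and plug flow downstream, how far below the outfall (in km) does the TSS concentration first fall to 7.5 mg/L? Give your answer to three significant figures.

35.7 km

Flow-weighted average: C = (6150·7.500 + 1070·128.0) / 7220 = 183100/7220 = 25.36 mg/L.
9.7%/h lost → k = −ln(1 − 0.097) = 0.1020 h⁻¹.
Set 25.36·exp(−k·t) = 7.5 → t = ln(25.36/7.5)/k = 42980 s = 11.94 h.
Distance = v·t = 0.83·42980 = 35670 m = 35.67 km.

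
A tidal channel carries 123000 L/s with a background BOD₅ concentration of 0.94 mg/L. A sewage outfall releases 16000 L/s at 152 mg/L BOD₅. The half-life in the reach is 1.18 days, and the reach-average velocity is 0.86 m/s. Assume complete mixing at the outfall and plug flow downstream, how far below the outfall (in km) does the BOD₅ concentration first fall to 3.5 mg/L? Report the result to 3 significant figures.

209 km

Mixed concentration C = ΣQC/ΣQ = (123000·0.9400 + 16000·152.0) / 139000 = 2548000/139000 = 18.33 mg/L.
Half-life 1.18 d → k = ln 2 / 1.18 = 0.5874 d⁻¹.
Set 18.33·exp(−k·t) = 3.5 → t = ln(18.33/3.5)/k = 243500 s = 67.65 h.
Distance = v·t = 0.86·243500 = 209400 m = 209.4 km.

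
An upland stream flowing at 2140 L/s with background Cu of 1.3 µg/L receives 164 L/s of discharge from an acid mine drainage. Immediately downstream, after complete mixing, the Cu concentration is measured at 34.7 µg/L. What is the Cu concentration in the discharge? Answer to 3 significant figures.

471 µg/L

Mass balance: 2140·1.300 + 164.0·Cₑ = 2304·34.70
→ Cₑ = (2304·34.70 − 2140·1.300) / 164.0 = 470.5 µg/L.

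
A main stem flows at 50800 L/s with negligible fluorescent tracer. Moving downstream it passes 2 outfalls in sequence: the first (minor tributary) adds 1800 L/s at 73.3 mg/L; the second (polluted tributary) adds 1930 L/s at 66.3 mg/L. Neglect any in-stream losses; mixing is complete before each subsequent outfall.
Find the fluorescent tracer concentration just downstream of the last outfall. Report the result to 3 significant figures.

After outfall 1: Q = 50800 + 1800 = 52600 L/s; C = (50800·0 + 1800·73.30)/52600 = 2.508 mg/L.
After outfall 2: Q = 52600 + 1930 = 54530 L/s; C = (52600·2.508 + 1930·66.30)/54530 = 4.766 mg/L.

4.77 mg/L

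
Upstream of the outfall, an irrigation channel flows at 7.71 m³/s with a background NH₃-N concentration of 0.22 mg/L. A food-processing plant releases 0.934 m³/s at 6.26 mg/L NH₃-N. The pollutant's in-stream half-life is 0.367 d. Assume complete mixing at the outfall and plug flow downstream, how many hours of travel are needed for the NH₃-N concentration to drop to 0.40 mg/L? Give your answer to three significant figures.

9.91 h

Flow-weighted average: C = (7.710·0.2200 + 0.9340·6.260) / 8.644 = 7.543/8.644 = 0.8726 mg/L.
Half-life 0.367 d → k = ln 2 / 0.367 = 1.889 d⁻¹.
0.8726·exp(−k·t) = 0.40 → t = ln(0.8726/0.40)/k = 35680 s = 9.912 h.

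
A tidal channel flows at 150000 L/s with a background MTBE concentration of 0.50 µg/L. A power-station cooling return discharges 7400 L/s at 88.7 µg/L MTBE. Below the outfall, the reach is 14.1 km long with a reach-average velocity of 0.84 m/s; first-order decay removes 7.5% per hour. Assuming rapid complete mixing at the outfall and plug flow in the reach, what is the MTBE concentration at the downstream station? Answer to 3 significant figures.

3.23 µg/L

Conservation of mass: C = (150000·0.5000 + 7400·88.70) / 157400 = 731400/157400 = 4.647 µg/L.
Travel time t = 14.1·1000 / 0.84 = 16790 s = 4.663 h.
7.5%/h lost → k = −ln(1 − 0.075) = 0.07796 h⁻¹.
After decay, C = 4.647 × e^(−kt) = 4.647 × 0.6952 = 3.230 µg/L.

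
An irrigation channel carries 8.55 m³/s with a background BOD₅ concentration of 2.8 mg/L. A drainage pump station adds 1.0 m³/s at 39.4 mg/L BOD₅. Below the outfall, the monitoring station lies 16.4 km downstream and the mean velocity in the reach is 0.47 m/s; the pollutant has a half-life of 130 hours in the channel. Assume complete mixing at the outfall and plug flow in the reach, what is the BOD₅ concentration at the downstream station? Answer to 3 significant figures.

Conservation of mass: C = (8.550·2.800 + 1.000·39.40) / 9.550 = 63.34/9.550 = 6.632 mg/L.
Travel time t = 16.4·1000 / 0.47 = 34890 s = 9.693 h.
Half-life 130 h → k = ln 2 / 130 = 0.005332 h⁻¹ = 0.1280 d⁻¹.
Applying C = C₀e^(−kt): 6.632 × 0.9496 = 6.298 mg/L.

6.30 mg/L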